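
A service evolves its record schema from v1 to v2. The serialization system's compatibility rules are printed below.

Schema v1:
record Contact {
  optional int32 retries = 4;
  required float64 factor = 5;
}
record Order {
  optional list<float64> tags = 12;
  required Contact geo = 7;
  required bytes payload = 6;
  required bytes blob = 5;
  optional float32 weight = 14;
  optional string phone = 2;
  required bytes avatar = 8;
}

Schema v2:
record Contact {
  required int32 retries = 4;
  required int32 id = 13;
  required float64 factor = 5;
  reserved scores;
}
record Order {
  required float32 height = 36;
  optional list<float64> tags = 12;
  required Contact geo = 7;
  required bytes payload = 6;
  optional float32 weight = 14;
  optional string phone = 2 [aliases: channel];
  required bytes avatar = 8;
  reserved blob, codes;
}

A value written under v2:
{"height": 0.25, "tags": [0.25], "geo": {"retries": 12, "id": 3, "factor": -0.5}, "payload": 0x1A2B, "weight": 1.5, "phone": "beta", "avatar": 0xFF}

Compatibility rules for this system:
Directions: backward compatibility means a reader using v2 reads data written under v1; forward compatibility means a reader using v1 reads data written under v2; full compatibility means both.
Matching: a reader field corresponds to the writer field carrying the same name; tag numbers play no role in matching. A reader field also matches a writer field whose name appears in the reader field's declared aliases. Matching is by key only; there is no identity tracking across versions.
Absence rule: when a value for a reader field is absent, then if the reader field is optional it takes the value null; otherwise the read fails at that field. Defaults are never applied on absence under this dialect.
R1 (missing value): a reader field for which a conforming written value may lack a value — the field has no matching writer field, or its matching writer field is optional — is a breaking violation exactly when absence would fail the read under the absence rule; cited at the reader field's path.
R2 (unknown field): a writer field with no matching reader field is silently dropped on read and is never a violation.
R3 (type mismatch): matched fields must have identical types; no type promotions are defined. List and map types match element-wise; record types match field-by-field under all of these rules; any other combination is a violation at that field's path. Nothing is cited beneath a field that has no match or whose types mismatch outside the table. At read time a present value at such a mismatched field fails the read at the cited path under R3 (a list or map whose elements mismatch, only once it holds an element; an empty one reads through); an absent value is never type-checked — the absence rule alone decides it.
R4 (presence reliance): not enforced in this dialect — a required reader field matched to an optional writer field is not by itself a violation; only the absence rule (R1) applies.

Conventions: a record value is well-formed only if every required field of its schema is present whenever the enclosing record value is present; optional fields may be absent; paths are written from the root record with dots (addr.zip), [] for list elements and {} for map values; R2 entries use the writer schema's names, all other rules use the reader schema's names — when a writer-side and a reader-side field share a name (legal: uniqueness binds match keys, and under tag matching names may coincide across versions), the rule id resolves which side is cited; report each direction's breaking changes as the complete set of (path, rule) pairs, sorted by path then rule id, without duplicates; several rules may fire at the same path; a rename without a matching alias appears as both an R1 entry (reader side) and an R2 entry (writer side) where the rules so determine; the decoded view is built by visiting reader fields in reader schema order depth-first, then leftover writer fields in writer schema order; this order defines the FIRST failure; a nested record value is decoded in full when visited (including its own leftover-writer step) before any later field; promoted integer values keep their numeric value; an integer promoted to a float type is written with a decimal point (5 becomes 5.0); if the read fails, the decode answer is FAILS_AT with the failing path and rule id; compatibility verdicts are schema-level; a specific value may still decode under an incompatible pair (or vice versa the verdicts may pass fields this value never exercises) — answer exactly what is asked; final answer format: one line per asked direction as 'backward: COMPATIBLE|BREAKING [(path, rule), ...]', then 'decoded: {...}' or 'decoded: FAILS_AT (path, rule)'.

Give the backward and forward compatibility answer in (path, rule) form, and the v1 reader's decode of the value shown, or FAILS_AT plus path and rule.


in Order below, arrows point writer -> reader
backward for Order (reader v2, writer v1):
  height: no writer match
  writer optional, list<float64> -> list<float64>: reader tags maps from writer tags
  writer required, Contact -> Contact: reader geo maps from writer geo
  writer required, bytes -> bytes: reader payload maps from writer payload
  writer optional, float32 -> float32: reader weight maps from writer weight
  writer optional, string -> string: reader phone maps from writer phone
  writer required, bytes -> bytes: reader avatar maps from writer avatar
  blob (writer side), unknown to reader
  writer optional, int32 -> int32: reader geo.retries maps from writer geo.retries
  geo.id: no writer match
  writer required, float64 -> float64: reader geo.factor maps from writer geo.factor
  R1 fires at geo.id
  R1 fires at geo.retries
  R1 fires at height
  backward on Order therefore BREAKING (3)
forward for Order (reader v1, writer v2):
  writer optional, list<float64> -> list<float64>: reader tags maps from writer tags
  writer required, Contact -> Contact: reader geo maps from writer geo
  writer required, bytes -> bytes: reader payload maps from writer payload
  blob: no writer match
  writer optional, float32 -> float32: reader weight maps from writer weight
  writer optional, string -> string: reader phone maps from writer phone
  writer required, bytes -> bytes: reader avatar maps from writer avatar
  height (writer side), unknown to reader
  writer required, int32 -> int32: reader geo.retries maps from writer geo.retries
  writer required, float64 -> float64: reader geo.factor maps from writer geo.factor
  geo.id (writer side), unknown to reader
  R1 fires at blob
  forward on Order therefore BREAKING (1)
decoding the Order value with the v1 reader:
  tags := [0.25]
  geo.retries := 12
  geo.factor := -0.5
  writer geo.id: unmatched, discarded
  payload := 0x1A2B
  read fails at blob under R1 (no fill)
  => FAILS_AT (blob, R1)

backward: BREAKING [(geo.id, R1), (geo.retries, R1), (height, R1)]; forward: BREAKING [(blob, R1)]; decoded: FAILS_AT (blob, R1)


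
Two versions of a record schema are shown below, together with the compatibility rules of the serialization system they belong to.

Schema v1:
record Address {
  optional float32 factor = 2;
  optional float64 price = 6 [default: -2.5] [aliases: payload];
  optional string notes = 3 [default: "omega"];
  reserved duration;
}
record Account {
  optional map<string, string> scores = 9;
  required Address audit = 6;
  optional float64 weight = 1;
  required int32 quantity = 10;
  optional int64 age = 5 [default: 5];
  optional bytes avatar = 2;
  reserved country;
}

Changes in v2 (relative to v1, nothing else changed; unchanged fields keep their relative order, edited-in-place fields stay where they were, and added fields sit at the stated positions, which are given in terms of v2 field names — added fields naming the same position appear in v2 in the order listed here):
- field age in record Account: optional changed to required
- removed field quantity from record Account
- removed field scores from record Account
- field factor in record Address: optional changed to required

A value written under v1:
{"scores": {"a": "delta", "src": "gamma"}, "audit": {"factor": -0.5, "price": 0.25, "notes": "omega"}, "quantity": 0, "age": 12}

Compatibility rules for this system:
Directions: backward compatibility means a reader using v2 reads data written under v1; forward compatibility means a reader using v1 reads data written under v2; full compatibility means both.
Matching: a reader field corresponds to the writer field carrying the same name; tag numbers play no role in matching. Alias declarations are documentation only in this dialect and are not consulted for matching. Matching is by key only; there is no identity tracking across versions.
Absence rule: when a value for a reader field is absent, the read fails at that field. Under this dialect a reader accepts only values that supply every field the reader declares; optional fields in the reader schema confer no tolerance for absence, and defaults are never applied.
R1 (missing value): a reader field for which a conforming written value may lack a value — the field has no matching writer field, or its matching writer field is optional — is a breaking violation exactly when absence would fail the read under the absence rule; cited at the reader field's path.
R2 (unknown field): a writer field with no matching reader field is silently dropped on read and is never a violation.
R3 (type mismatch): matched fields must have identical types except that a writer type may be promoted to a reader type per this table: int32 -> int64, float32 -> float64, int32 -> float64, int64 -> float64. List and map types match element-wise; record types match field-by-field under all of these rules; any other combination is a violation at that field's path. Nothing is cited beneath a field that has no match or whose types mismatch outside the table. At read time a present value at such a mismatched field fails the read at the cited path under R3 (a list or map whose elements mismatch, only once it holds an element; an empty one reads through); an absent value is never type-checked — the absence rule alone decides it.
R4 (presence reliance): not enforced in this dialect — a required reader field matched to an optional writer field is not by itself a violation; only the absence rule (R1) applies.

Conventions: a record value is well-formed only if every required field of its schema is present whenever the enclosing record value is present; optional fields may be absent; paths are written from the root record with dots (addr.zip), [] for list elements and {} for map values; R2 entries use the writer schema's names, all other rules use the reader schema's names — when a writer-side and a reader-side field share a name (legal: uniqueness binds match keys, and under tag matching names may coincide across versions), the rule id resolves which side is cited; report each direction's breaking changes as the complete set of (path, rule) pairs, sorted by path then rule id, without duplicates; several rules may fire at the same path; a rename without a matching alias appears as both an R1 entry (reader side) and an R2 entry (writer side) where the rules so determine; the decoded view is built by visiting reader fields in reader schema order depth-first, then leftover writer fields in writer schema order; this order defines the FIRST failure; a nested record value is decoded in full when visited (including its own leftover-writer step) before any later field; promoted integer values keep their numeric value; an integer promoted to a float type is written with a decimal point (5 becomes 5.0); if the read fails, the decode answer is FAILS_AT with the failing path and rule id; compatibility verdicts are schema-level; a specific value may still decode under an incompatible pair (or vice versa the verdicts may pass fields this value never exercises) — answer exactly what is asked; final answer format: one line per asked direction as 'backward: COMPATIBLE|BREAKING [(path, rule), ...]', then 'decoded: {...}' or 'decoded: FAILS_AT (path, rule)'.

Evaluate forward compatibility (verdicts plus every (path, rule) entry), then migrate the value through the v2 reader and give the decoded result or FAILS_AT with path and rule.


forward: BREAKING [(audit.notes, R1), (audit.price, R1), (avatar, R1), (quantity, R1), (scores, R1), (weight, R1)]; decoded: FAILS_AT (weight, R1)

in Account below, arrows point writer -> reader
forward for Account (reader v1, writer v2):
  scores: no writer-side match
  audit: paired with writer audit (Address -> Address; writer required)
  weight: paired with writer weight (float64 -> float64; writer optional)
  quantity: no writer-side match
  age: paired with writer age (int64 -> int64; writer required)
  avatar: paired with writer avatar (bytes -> bytes; writer optional)
  audit.factor: paired with writer audit.factor (float32 -> float32; writer required)
  audit.price: paired with writer audit.price (float64 -> float64; writer optional)
  audit.notes: paired with writer audit.notes (string -> string; writer optional)
  R1 fires at audit.notes
  R1 fires at audit.price
  R1 fires at avatar
  R1 fires at quantity
  R1 fires at scores
  R1 fires at weight
  => 6 violation(s): forward is BREAKING for Account
migrating the Account value to v2:
  audit.factor := -0.5
  audit.price := 0.25
  audit.notes := "omega"
  read fails at weight under R1 (no fill)
  => FAILS_AT (weight, R1)
checking off the Account differences that do not matter here:
  removed field scores from record Account -> fires only in the backward direction of Account, which is not asked here


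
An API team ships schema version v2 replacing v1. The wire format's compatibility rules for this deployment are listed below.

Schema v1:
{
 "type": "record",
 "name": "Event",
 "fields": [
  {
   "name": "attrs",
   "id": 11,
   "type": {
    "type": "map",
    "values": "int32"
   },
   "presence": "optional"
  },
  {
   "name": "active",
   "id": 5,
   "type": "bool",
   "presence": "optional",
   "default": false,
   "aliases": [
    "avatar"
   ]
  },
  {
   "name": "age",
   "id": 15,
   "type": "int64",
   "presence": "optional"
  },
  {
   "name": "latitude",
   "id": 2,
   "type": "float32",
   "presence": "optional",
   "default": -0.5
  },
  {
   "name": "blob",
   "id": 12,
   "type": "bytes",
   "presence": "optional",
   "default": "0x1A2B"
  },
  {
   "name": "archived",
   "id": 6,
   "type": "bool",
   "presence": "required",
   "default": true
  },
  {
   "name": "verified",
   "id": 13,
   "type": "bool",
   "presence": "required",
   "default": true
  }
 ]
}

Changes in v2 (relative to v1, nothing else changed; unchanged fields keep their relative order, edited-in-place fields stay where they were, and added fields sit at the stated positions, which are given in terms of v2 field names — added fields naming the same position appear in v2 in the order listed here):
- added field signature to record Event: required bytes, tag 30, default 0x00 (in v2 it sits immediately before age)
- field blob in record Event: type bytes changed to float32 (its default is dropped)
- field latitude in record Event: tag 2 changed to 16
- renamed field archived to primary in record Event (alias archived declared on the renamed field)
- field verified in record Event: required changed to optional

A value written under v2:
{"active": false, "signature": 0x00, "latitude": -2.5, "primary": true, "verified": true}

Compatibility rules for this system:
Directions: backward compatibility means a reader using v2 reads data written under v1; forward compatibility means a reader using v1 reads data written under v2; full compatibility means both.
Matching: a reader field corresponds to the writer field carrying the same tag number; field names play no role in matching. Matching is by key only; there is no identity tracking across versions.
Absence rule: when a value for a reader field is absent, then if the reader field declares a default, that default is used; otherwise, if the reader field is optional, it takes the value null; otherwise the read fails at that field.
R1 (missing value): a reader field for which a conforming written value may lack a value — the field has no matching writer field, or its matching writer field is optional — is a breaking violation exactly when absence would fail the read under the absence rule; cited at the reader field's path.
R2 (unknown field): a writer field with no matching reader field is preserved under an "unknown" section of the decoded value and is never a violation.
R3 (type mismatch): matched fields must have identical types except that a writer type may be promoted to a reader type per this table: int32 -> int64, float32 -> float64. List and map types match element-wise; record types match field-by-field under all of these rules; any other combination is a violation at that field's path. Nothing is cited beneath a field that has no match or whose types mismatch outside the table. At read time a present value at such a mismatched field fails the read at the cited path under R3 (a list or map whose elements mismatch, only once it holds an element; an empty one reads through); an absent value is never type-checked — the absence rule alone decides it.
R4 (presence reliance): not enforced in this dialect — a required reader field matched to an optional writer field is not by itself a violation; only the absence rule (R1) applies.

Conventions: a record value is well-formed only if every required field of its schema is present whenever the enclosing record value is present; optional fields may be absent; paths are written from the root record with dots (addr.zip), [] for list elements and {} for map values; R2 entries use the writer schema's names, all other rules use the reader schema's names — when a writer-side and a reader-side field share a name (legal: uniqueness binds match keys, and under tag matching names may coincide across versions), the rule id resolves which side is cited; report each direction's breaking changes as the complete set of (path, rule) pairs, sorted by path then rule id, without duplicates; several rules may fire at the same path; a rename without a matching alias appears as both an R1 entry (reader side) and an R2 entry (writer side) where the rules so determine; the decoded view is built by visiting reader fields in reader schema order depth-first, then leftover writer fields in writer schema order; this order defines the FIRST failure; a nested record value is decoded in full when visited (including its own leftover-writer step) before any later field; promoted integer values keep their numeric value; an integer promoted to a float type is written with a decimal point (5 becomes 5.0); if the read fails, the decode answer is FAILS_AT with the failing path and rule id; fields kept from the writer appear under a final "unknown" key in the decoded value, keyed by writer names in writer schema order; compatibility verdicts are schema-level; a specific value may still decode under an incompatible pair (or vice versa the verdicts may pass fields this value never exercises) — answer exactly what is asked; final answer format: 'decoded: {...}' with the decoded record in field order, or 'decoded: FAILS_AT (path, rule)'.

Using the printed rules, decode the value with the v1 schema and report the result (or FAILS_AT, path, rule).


decoded: {"attrs": null, "active": false, "age": null, "latitude": -0.5, "blob": 0x1A2B, "archived": true, "verified": true, "unknown": {"signature": 0x00, "latitude": -2.5}}

each type pair in Event: writer, then reader
decode walk for Event under reader schema v1:
  attrs := null (absent, optional -> null)
  active := false
  age := null (absent, optional -> null)
  latitude := -0.5 (absent -> default)
  blob := 0x1A2B (absent -> default)
  archived := true (from writer primary)
  verified := true
  writer signature: kept under "unknown"
  writer latitude: kept under "unknown"
  => decoded: {"attrs": null, "active": false, "age": null, "latitude": -0.5, "blob": 0x1A2B, "archived": true, "verified": true, "unknown": {"signature": 0x00, "latitude": -2.5}}
checking off the Event differences that do not matter here:
  field blob in record Event: type bytes changed to float32 (its default is dropped) -> shifts the Event verdicts, not this decode
  renamed field archived to primary in record Event (alias archived declared on the renamed field) -> fires no rule on Event under this dialect and leaves the result unchanged
  field verified in record Event: required changed to optional -> fires no rule on Event under this dialect and leaves the result unchanged


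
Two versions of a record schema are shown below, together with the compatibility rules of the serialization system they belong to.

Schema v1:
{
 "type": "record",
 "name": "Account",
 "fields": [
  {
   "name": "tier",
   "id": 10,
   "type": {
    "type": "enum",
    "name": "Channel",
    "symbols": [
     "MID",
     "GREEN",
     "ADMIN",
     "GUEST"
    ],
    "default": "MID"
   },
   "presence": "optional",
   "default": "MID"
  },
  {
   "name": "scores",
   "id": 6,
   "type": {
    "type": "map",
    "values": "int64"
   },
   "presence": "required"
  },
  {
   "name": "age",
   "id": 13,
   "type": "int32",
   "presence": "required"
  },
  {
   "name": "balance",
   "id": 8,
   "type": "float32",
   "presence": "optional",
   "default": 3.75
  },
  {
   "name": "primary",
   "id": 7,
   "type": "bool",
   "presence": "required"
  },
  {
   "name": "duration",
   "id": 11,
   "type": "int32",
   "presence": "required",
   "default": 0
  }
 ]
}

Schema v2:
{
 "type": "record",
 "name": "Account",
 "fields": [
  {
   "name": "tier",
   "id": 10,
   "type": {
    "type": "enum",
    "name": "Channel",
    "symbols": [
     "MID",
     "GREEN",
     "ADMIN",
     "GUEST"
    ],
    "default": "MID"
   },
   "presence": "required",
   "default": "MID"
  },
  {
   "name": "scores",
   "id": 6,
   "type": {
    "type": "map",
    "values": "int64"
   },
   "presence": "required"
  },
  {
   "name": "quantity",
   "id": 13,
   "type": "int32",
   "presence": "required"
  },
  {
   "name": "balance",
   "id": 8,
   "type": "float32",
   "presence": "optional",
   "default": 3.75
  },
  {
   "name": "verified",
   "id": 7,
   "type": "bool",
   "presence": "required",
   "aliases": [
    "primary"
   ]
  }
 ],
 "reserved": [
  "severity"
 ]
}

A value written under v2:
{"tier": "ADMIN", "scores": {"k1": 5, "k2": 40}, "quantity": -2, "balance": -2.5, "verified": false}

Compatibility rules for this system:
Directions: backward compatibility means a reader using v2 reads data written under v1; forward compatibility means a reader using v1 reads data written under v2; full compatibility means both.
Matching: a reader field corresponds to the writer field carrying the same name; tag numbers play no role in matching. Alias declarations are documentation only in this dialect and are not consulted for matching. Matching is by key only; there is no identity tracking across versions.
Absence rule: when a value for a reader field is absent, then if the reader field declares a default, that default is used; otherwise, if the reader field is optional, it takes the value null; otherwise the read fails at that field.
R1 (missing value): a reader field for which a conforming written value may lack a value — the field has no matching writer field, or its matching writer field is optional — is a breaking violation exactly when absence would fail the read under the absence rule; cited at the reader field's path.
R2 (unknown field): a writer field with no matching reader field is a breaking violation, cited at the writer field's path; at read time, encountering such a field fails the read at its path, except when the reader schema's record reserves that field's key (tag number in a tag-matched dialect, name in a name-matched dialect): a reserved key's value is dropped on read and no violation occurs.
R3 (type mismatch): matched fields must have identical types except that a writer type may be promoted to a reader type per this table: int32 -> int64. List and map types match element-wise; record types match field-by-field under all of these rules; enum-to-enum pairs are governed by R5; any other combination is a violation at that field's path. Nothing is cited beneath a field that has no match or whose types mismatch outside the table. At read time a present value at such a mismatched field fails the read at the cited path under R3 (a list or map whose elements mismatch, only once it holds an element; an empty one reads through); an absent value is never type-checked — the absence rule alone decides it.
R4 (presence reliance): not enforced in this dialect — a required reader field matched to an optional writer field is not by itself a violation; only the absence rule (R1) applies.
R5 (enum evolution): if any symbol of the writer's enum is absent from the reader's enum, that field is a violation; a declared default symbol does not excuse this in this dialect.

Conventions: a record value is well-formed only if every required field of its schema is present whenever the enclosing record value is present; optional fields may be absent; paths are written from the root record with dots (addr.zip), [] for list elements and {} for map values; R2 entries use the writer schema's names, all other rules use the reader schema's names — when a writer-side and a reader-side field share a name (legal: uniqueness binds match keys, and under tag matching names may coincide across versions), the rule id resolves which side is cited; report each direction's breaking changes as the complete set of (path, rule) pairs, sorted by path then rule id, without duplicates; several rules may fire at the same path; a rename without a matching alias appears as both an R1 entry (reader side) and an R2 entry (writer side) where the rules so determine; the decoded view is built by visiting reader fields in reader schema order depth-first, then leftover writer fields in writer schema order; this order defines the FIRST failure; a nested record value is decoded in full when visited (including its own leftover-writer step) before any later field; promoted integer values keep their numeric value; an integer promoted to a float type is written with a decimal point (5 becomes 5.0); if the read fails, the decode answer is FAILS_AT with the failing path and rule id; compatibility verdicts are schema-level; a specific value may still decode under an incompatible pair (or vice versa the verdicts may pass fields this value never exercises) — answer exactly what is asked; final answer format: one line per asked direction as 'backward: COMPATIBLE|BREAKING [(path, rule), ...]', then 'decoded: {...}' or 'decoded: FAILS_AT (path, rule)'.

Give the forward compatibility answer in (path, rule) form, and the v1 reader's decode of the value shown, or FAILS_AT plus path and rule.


forward: BREAKING [(age, R1), (primary, R1), (quantity, R2), (verified, R2)]; decoded: FAILS_AT (age, R1)

each type pair in Account: writer, then reader
forward for Account (reader v1, writer v2):
  writer required, Channel -> Channel: reader tier maps from writer tier
  writer required, map<string, int64> -> map<string, int64>: reader scores maps from writer scores
  age: no writer-side match
  writer optional, float32 -> float32: reader balance maps from writer balance
  primary: no writer-side match
  duration: no writer-side match
  leftover writer field: quantity
  leftover writer field: verified
  R1 fires at age
  R1 fires at primary
  R2 fires at quantity
  R2 fires at verified
  => forward verdict for Account: BREAKING, 4 violation(s)
decode (reader v1):
  tier := "ADMIN"
  scores := {"k1": 5, "k2": 40}
  read fails at age under R1 (no fill)
  => FAILS_AT (age, R1)
remaining Account differences; none change what is asked:
  field tier in record Account: optional changed to required -> no rule fires on it in Account's dialect; the asked verdict holds
  removed field duration from record Account -> affects backward compatibility only, which is not asked


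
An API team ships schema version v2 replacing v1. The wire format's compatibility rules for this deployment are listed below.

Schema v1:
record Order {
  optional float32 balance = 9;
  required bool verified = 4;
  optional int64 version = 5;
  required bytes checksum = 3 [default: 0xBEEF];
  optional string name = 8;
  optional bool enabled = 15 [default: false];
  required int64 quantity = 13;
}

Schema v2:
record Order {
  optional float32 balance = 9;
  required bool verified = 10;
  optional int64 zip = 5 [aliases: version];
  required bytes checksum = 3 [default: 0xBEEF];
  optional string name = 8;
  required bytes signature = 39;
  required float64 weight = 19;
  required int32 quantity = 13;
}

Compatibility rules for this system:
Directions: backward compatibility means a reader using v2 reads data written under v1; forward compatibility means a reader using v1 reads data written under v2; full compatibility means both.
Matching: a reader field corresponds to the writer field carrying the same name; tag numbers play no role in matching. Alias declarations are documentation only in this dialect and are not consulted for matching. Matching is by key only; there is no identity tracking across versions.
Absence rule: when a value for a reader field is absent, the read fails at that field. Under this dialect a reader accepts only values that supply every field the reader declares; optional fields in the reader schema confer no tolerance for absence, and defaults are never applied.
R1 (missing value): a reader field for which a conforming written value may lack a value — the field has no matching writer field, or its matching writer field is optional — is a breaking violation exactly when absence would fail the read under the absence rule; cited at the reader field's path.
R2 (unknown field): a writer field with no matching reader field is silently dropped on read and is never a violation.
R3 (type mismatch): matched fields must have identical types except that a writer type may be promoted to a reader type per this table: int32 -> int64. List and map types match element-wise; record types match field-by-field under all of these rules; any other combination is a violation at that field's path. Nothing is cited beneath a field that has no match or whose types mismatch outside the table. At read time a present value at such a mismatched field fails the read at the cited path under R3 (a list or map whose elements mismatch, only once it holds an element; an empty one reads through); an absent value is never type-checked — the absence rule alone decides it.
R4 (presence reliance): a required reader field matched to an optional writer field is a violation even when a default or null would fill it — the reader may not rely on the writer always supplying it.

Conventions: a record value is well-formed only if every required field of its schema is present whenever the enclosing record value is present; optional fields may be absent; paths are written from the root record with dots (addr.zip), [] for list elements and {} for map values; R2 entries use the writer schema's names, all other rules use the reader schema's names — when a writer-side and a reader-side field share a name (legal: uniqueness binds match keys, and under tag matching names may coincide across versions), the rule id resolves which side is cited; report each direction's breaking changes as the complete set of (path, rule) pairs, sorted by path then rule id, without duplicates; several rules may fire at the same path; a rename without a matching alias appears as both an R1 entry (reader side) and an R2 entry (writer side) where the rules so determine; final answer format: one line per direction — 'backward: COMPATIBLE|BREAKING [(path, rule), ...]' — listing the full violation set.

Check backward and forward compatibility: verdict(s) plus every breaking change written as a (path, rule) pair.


each type pair in Order: writer, then reader
checking backward for Order: reader v2 against writer v1:
  balance: paired with writer balance (float32 -> float32; writer optional)
  verified: paired with writer verified (bool -> bool; writer required)
  zip has no writer counterpart
  checksum: paired with writer checksum (bytes -> bytes; writer required)
  name: paired with writer name (string -> string; writer optional)
  signature has no writer counterpart
  weight has no writer counterpart
  quantity: paired with writer quantity (int64 -> int32; writer required)
  writer field version has no reader counterpart
  writer field enabled has no reader counterpart
  violation R1 at balance
  violation R1 at name
  violation R3 at quantity
  violation R1 at signature
  violation R1 at weight
  violation R1 at zip
  => backward verdict for Order: BREAKING, 6 violation(s)
checking forward for Order: reader v1 against writer v2:
  balance: paired with writer balance (float32 -> float32; writer optional)
  verified: paired with writer verified (bool -> bool; writer required)
  version has no writer counterpart
  checksum: paired with writer checksum (bytes -> bytes; writer required)
  name: paired with writer name (string -> string; writer optional)
  enabled has no writer counterpart
  quantity: paired with writer quantity (int32 -> int64; writer required)
  writer field zip has no reader counterpart
  writer field signature has no reader counterpart
  writer field weight has no reader counterpart
  violation R1 at balance
  violation R1 at enabled
  violation R1 at name
  violation R1 at version
  => forward verdict for Order: BREAKING, 4 violation(s)

backward: BREAKING [(balance, R1), (name, R1), (quantity, R3), (signature, R1), (weight, R1), (zip, R1)]; forward: BREAKING [(balance, R1), (enabled, R1), (name, R1), (version, R1)]


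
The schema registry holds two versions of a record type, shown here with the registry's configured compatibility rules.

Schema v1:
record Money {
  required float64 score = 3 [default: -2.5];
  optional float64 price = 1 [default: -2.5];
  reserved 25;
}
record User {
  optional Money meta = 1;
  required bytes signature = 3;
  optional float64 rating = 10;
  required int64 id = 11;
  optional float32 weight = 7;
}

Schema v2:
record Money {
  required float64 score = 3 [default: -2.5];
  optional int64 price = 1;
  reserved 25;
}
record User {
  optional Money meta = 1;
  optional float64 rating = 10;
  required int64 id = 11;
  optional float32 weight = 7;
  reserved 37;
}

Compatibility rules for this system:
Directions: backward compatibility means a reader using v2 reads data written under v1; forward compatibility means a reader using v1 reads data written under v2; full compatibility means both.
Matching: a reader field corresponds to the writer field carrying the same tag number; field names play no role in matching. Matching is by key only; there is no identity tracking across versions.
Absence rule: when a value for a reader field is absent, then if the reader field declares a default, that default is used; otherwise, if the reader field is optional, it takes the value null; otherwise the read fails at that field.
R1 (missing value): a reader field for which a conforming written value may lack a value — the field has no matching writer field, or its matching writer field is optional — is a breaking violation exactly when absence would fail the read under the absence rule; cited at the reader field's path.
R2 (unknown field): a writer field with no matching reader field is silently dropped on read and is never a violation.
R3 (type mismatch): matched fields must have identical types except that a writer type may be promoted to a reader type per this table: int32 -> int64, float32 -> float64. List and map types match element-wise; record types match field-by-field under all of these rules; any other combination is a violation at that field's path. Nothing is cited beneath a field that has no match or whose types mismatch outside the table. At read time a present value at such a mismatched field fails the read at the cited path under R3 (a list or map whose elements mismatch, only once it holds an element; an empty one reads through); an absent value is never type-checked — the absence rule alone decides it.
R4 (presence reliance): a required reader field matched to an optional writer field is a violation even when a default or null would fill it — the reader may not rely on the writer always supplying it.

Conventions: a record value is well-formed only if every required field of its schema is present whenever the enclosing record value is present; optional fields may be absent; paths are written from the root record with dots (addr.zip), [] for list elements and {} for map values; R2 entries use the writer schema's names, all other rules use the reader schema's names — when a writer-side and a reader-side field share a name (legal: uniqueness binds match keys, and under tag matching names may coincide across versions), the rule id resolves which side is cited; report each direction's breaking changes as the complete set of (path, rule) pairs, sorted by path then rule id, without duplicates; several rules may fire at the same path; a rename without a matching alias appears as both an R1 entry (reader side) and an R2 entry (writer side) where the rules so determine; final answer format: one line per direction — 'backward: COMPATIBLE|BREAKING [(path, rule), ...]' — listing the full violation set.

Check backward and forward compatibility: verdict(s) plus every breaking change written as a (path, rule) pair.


the writer's type comes first in each User pair
checking backward for User: reader v2 against writer v1:
  meta <- meta (Money -> Money, writer optional)
  rating <- rating (float64 -> float64, writer optional)
  id <- id (int64 -> int64, writer required)
  weight <- weight (float32 -> float32, writer optional)
  leftover writer field: signature
  meta.score <- meta.score (float64 -> float64, writer required)
  meta.price <- meta.price (float64 -> int64, writer optional)
  violation R3 at meta.price
  backward on User therefore BREAKING (1)
checking forward for User: reader v1 against writer v2:
  meta <- meta (Money -> Money, writer optional)
  signature: no writer match
  rating <- rating (float64 -> float64, writer optional)
  id <- id (int64 -> int64, writer required)
  weight <- weight (float32 -> float32, writer optional)
  meta.score <- meta.score (float64 -> float64, writer required)
  meta.price <- meta.price (int64 -> float64, writer optional)
  violation R3 at meta.price
  violation R1 at signature
  forward on User therefore BREAKING (2)

backward: BREAKING [(meta.price, R3)]; forward: BREAKING [(meta.price, R3), (signature, R1)]


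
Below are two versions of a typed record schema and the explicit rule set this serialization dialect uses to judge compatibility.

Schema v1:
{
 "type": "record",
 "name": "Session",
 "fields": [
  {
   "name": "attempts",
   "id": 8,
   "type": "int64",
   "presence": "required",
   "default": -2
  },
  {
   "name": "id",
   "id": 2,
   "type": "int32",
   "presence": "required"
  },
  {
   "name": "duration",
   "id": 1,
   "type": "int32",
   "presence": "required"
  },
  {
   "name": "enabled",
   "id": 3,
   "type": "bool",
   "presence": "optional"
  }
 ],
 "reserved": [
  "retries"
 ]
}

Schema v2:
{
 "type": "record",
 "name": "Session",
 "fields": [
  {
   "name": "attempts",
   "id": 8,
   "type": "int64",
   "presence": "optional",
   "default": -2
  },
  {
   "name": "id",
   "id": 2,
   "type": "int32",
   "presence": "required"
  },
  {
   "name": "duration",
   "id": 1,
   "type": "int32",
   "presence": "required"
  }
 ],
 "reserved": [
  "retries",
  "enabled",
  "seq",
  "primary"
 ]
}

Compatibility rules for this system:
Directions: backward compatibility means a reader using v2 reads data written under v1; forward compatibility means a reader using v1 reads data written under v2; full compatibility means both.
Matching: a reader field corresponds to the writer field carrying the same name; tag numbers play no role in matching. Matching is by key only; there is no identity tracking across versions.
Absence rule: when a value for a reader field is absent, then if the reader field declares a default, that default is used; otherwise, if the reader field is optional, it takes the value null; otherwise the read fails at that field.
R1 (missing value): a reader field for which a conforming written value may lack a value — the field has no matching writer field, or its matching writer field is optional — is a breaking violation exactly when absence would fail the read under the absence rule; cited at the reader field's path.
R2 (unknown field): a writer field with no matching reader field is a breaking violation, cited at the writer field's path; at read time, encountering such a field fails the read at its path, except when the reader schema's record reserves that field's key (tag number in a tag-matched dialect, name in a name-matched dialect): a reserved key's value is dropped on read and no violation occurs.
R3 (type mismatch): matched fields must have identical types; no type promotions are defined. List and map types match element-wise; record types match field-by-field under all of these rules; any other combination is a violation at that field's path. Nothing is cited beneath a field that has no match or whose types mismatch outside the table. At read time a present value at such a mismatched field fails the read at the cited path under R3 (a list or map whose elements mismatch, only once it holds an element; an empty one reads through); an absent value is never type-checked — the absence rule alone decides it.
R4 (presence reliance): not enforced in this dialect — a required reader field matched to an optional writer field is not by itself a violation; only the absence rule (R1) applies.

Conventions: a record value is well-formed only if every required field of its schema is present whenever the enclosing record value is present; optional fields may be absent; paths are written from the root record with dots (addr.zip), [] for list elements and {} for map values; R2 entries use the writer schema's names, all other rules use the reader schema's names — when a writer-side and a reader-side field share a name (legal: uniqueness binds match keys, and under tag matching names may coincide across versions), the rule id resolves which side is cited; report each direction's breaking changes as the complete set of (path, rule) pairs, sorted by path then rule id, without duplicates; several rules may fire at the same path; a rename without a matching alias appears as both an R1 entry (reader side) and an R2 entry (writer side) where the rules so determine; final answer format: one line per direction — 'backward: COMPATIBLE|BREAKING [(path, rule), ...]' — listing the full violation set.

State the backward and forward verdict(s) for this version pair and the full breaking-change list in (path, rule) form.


backward: COMPATIBLE []; forward: COMPATIBLE []

each type pair in Session: writer, then reader
backward pass over Session, reader schema v2, writer schema v1:
  writer required, int64 -> int64: reader attempts maps from writer attempts
  writer required, int32 -> int32: reader id maps from writer id
  writer required, int32 -> int32: reader duration maps from writer duration
  writer enabled: unknown to reader
  => backward: COMPATIBLE
forward pass over Session, reader schema v1, writer schema v2:
  writer optional, int64 -> int64: reader attempts maps from writer attempts
  writer required, int32 -> int32: reader id maps from writer id
  writer required, int32 -> int32: reader duration maps from writer duration
  no writer field matches reader enabled
  => forward: COMPATIBLE
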